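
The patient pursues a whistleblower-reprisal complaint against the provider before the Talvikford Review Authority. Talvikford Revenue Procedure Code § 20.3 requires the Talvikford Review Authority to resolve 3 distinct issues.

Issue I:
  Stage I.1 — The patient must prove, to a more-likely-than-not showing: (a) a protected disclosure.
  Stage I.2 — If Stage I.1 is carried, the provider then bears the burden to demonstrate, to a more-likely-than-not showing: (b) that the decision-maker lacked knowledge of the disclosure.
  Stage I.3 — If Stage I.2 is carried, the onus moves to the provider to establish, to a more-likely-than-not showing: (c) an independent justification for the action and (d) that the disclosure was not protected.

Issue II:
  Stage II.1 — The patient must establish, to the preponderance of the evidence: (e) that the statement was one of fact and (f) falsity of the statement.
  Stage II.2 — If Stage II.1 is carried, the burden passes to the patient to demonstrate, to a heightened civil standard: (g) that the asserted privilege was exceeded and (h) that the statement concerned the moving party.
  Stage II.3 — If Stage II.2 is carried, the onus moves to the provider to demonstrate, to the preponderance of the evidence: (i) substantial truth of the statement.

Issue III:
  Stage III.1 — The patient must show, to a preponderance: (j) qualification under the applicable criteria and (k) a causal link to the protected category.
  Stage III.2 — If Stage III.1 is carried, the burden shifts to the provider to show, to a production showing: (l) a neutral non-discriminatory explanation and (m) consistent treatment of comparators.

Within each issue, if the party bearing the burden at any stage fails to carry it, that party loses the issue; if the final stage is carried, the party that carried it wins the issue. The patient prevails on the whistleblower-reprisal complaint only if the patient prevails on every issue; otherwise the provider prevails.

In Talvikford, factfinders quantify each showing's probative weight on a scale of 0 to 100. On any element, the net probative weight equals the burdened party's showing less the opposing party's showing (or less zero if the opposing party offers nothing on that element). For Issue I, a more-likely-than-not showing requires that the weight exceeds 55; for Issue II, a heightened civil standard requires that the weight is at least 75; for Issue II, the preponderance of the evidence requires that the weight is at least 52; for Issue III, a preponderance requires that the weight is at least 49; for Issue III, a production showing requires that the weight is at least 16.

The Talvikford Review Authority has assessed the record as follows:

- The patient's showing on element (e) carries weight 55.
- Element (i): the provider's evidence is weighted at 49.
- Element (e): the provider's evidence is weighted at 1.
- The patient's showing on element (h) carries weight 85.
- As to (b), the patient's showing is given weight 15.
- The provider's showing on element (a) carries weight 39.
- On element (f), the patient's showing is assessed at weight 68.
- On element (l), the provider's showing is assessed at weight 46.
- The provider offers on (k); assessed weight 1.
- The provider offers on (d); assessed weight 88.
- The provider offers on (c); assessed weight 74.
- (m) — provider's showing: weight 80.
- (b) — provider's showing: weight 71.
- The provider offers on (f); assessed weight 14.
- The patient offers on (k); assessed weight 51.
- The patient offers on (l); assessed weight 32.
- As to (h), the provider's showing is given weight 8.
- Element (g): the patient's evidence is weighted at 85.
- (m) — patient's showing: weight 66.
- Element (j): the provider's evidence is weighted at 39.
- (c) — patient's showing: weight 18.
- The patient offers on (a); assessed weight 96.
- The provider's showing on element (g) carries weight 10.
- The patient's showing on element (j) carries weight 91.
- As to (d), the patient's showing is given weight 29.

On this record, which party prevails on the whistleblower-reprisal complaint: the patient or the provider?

— Issue I —
Stage I.1 (patient, a more-likely-than-not showing, weight exceeds 55): (a) net 96−39=57 > 55 — meets.
  All elements met. The burden passes to the provider.
Stage I.2 (provider, a more-likely-than-not showing, weight exceeds 55): (b) net 71−15=56 > 55 — meets.
  Stage I.2 is satisfied; the provider continues to bear the burden.
Stage I.3 (provider, a more-likely-than-not showing, weight exceeds 55): (c) net 74−18=56 > 55 — meets; (d) net 88−29=59 > 55 — meets.
  Stage I.3 carried; the final stage is satisfied.
With every stage satisfied, the provider prevails on this issue.
— Issue II —
At Stage II.1 the patient must meet the preponderance of the evidence (weight is at least 52): on (e) the weight is 55 less the opposing 1 gives net 54, ≥ 52, so (e) meets the standard; on (f) the weight is 68 less the opposing 14 gives net 54, which does reach 52, so (f) meets the standard.
  All elements met. The patient retains the burden for Stage II.2.
At Stage II.2 the patient must meet a heightened civil standard (weight is at least 75): on (g) the weight is 85 less the opposing 10 gives net 75, ≥ 75, so (g) meets the standard; on (h) the weight is 85 less the opposing 8 gives net 77, ≥ 75, so (h) meets the standard.
  Stage II.2 carried; the burden shifts to the provider.
At Stage II.3 the provider must meet the preponderance of the evidence (weight is at least 52): on (i) the weight is 49, < 52, so (i) does not meet the standard.
  Stage II.3 not carried; the provider fails its burden.
So the patient prevails on this issue.
— Issue III —
At Stage III.1 the patient must meet a preponderance (weight is at least 49): on (j) the weight is 91 less the opposing 39 gives net 52, ≥ 49, so (j) meets the standard; on (k) the weight is 51 less the opposing 1 gives net 50, ≥ 49, so (k) meets the standard.
  All elements met. The burden passes to the provider.
At Stage III.2 the provider must meet a production showing (weight is at least 16): on (l) the weight is 46 less the opposing 32 gives net 14, which does not reach 16, so (l) does not meet the standard; on (m) the weight is 80 less the opposing 66 gives net 14, which does not reach 16, so (m) does not meet the standard.
  Not every element is met, so the provider fails to carry Stage III.2.
The analysis ends at Stage III.2; the patient prevails on this issue.
Per-issue: Issue I → provider; Issue II → patient; Issue III → patient. The patient must prevail on every issue; overall, the provider prevails.

provider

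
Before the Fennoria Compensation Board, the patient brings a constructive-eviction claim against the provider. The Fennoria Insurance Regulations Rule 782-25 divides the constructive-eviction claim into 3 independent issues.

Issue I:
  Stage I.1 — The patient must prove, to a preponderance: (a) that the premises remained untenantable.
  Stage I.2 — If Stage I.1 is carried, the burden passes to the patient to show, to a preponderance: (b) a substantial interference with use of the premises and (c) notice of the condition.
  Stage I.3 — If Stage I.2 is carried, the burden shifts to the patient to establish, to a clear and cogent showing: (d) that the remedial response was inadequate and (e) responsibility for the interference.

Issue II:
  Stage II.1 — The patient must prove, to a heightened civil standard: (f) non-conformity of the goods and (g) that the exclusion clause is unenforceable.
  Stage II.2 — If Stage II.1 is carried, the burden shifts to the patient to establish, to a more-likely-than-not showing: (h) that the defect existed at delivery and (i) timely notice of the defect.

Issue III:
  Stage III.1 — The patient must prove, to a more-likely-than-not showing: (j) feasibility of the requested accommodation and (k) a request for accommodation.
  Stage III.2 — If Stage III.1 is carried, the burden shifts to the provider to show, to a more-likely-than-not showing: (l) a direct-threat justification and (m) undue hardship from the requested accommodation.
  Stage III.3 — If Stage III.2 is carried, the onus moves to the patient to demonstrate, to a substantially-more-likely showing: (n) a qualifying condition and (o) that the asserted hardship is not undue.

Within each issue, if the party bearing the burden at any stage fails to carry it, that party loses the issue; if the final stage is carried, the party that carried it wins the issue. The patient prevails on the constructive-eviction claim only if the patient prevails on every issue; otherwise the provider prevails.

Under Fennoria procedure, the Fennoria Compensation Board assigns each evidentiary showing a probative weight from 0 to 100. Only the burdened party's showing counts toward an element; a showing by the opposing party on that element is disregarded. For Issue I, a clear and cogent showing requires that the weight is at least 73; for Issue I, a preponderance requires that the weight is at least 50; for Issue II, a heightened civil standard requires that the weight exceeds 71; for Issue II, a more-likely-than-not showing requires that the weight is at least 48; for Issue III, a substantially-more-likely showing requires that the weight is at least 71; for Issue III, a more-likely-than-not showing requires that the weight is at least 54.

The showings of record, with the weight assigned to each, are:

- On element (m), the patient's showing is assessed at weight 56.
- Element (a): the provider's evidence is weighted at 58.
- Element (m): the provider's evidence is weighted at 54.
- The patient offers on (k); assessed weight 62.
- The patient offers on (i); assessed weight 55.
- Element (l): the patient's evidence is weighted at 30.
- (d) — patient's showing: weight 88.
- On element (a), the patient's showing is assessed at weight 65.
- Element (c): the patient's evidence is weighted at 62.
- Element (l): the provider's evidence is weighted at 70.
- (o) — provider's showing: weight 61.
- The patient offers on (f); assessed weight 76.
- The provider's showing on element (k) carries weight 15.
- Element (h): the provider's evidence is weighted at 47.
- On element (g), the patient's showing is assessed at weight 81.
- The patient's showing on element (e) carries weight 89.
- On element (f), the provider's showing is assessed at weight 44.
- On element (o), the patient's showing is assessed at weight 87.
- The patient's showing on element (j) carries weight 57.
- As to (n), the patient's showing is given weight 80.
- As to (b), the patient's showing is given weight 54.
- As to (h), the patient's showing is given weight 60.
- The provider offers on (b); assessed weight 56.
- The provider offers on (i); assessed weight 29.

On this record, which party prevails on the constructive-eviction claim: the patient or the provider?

— Issue I —
At Stage I.1 the patient must meet a preponderance (weight is at least 50): on (a) the weight is 65 (the provider's 58 is given no effect), ≥ 50, so (a) meets the standard.
  Stage I.1 is satisfied; the patient continues to bear the burden.
At Stage I.2 the patient must meet a preponderance (weight is at least 50): on (b) the weight is 54 (the provider's 56 is given no effect), ≥ 50, so (b) meets the standard; on (c) the weight is 62, ≥ 50, so (c) meets the standard.
  All elements met. The patient retains the burden for Stage I.3.
At Stage I.3 the patient must meet a clear and cogent showing (weight is at least 73): on (d) the weight is 88, ≥ 73, so (d) meets the standard; on (e) the weight is 89, which does reach 73, so (e) meets the standard.
  The patient carries the last stage.
With every stage satisfied, the patient prevails on this issue.
— Issue II —
At Stage II.1 the patient must meet a heightened civil standard (weight exceeds 71): on (f) the weight is 76 (the provider's 44 is given no effect), which does exceed 71, so (f) meets the standard; on (g) the weight is 81, which does exceed 71, so (g) meets the standard.
  Stage II.1 is satisfied; the patient continues to bear the burden.
At Stage II.2 the patient must meet a more-likely-than-not showing (weight is at least 48): on (h) the weight is 60 (the provider's 47 is given no effect), which does reach 48, so (h) meets the standard; on (i) the weight is 55 (the provider's 29 is given no effect), which does reach 48, so (i) meets the standard.
  Stage II.2 carried; the final stage is satisfied.
Every stage carried; the patient prevails on this issue.
— Issue III —
Stage III.1 — burden on patient; standard: a more-likely-than-not showing (weight is at least 54).
    (j): 57 ≥ 54 [met]
    (k): 62 (provider's 15 disregarded) ≥ 54 [met]
  All elements met. The burden passes to the provider.
Stage III.2 — burden on provider; standard: a more-likely-than-not showing (weight is at least 54).
    (l): 70 (patient's 30 disregarded) ≥ 54 [met]
    (m): 54 (patient's 56 disregarded) ≥ 54 [met]
  Stage III.2 carried; the burden shifts to the patient.
Stage III.3 — burden on patient; standard: a substantially-more-likely showing (weight is at least 71).
    (n): 80 ≥ 71 [met]
    (o): 87 (provider's 61 disregarded) ≥ 71 [met]
  The patient carries the last stage.
With every stage satisfied, the patient prevails on this issue.
Per-issue: Issue I → patient; Issue II → patient; Issue III → patient. The patient must prevail on every issue; overall, the patient prevails.

patient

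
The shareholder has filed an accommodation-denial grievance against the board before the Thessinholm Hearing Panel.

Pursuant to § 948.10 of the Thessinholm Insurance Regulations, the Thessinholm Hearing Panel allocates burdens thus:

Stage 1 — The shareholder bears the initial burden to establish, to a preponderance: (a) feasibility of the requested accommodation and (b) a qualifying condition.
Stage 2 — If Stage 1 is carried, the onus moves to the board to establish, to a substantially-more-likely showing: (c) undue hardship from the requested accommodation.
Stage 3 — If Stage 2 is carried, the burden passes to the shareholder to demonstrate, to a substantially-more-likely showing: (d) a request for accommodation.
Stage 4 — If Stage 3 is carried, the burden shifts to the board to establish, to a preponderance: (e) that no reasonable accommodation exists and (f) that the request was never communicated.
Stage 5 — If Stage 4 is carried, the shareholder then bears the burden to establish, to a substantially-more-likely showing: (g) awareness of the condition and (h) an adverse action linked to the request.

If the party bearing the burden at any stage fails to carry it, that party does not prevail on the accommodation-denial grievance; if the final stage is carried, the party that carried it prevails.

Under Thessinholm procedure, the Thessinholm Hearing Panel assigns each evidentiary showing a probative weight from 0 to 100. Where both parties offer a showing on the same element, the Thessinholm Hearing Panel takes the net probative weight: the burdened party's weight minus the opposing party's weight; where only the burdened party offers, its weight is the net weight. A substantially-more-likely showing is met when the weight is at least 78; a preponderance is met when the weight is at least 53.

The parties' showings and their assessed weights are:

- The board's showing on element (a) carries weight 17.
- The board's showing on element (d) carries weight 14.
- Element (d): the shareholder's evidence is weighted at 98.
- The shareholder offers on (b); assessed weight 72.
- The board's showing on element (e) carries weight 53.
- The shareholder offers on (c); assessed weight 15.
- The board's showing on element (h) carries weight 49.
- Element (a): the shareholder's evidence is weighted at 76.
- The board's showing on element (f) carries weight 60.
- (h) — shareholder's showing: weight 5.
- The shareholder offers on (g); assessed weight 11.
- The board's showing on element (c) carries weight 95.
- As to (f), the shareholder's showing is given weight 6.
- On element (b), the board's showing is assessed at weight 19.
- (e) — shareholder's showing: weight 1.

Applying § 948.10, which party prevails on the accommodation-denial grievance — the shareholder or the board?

shareholder

Stage 1 — burden on shareholder; standard: a preponderance (weight is at least 53).
    (a): 76 − 17 = 59 ≥ 53 [met]
    (b): 72 − 19 = 53 ≥ 53 [met]
  The shareholder carries Stage 1; the board now bears the burden.
Stage 2 — burden on board; standard: a substantially-more-likely showing (weight is at least 78).
    (c): 95 − 15 = 80 ≥ 78 [met]
  Stage 2 carried; the burden shifts to the shareholder.
Stage 3 — burden on shareholder; standard: a substantially-more-likely showing (weight is at least 78).
    (d): 98 − 14 = 84 ≥ 78 [met]
  Stage 3 is satisfied; the onus moves to the board.
Stage 4 — burden on board; standard: a preponderance (weight is at least 53).
    (e): 53 − 1 = 52 < 53 [not met]
    (f): 60 − 6 = 54 ≥ 53 [met]
  The board does not carry Stage 4.
The analysis ends at Stage 4; the shareholder prevails.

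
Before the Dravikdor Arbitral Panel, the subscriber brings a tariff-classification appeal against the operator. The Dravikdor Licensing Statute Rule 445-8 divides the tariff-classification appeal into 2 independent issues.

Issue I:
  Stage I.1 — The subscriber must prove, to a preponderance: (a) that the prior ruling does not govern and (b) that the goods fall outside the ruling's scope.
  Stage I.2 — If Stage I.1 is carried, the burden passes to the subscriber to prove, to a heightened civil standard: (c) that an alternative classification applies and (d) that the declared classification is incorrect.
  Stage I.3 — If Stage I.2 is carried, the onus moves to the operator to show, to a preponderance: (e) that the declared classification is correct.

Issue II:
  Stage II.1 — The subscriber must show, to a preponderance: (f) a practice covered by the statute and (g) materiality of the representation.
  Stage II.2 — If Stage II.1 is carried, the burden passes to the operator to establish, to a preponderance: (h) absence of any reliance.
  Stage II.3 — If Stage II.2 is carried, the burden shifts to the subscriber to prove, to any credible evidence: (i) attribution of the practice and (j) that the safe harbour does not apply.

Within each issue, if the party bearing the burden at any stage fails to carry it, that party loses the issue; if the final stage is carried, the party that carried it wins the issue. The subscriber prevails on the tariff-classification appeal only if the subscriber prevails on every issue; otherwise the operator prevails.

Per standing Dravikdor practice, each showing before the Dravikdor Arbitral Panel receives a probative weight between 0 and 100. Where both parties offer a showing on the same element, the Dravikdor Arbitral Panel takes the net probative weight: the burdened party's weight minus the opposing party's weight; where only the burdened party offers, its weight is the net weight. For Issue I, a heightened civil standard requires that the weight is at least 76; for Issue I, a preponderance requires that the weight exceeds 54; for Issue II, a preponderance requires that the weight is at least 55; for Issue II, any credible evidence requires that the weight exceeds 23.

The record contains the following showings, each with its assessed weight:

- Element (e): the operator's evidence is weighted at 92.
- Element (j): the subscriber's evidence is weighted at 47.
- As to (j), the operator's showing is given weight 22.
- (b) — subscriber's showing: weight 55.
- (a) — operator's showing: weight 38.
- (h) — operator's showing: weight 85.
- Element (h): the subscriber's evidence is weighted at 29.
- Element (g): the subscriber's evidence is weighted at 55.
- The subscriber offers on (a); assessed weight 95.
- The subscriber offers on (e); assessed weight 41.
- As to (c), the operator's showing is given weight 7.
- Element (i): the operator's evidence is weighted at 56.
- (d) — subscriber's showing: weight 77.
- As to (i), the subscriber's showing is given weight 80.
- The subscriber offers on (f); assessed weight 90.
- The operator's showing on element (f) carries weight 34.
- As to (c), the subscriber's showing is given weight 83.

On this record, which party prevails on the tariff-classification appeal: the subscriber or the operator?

— Issue I —
Stage I.1 (subscriber, a preponderance, weight exceeds 54): (a) net 95−38=57 > 54 — meets; (b) 55 > 54 — meets.
  Stage I.1 carried; the burden remains with the subscriber.
Stage I.2 (subscriber, a heightened civil standard, weight is at least 76): (c) net 83−7=76 ≥ 76 — meets; (d) 77 ≥ 76 — meets.
  All elements met. The burden passes to the operator.
Stage I.3 (operator, a preponderance, weight exceeds 54): (e) net 92−41=51 ≤ 54 — fails.
  The operator does not carry Stage I.3.
The analysis ends at Stage I.3; the subscriber prevails on this issue.
— Issue II —
Stage II.1 (subscriber, a preponderance, weight is at least 55): (f) net 90−34=56 ≥ 55 — meets; (g) 55 ≥ 55 — meets.
  Stage II.1 is satisfied; the onus moves to the operator.
Stage II.2 (operator, a preponderance, weight is at least 55): (h) net 85−29=56 ≥ 55 — meets.
  The operator carries Stage II.2; the subscriber now bears the burden.
Stage II.3 (subscriber, any credible evidence, weight exceeds 23): (i) net 80−56=24 > 23 — meets; (j) net 47−22=25 > 23 — meets.
  The subscriber carries the last stage.
With every stage satisfied, the subscriber prevails on this issue.
Per-issue: Issue I → subscriber; Issue II → subscriber. The subscriber must prevail on every issue; overall, the subscriber prevails.

subscriber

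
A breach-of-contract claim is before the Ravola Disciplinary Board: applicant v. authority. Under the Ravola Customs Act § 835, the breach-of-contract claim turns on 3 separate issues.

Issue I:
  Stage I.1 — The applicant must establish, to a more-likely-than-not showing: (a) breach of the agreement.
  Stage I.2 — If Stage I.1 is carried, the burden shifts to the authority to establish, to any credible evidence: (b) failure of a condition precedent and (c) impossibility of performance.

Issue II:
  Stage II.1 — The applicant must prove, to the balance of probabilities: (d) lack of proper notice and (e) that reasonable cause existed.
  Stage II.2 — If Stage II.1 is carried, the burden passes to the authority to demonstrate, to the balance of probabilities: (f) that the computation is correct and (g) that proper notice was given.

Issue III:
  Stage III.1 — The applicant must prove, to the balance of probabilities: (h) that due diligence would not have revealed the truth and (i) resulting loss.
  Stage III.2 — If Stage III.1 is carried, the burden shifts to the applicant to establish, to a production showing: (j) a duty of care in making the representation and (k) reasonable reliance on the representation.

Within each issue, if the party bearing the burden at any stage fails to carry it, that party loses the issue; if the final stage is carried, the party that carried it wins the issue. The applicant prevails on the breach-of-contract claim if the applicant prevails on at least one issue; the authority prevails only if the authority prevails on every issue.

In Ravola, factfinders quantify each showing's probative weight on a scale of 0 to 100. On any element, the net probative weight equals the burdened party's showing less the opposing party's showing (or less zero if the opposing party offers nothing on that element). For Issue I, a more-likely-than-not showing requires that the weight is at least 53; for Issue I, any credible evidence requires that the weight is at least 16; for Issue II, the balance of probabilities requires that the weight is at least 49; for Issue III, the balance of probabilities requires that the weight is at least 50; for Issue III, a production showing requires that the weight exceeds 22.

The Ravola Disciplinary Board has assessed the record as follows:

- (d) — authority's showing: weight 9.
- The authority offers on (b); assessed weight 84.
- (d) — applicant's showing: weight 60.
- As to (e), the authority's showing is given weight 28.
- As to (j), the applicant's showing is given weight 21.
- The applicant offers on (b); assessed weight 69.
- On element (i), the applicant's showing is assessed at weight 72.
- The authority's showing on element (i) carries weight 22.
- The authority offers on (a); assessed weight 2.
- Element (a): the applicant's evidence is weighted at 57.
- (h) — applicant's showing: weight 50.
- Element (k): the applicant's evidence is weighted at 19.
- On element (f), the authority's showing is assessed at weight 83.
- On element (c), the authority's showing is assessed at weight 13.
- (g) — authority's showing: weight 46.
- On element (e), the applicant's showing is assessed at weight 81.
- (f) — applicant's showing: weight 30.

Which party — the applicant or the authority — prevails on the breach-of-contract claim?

— Issue I —
Stage I.1 — burden on applicant; standard: a more-likely-than-not showing (weight is at least 53).
    (a): 57 − 2 = 55 ≥ 53 [met]
  Stage I.1 carried; the burden shifts to the authority.
Stage I.2 — burden on authority; standard: any credible evidence (weight is at least 16).
    (b): 84 − 69 = 15 < 16 [not met]
    (c): 13 < 16 [not met]
  Stage I.2 not carried; the authority fails its burden.
The applicant prevails on this issue.
— Issue II —
At Stage II.1 the applicant must meet the balance of probabilities (weight is at least 49): on (d) the weight is 60 less the opposing 9 gives net 51, which does reach 49, so (d) meets the standard; on (e) the weight is 81 less the opposing 28 gives net 53, ≥ 49, so (e) meets the standard.
  The applicant carries Stage II.1; the authority now bears the burden.
At Stage II.2 the authority must meet the balance of probabilities (weight is at least 49): on (f) the weight is 83 less the opposing 30 gives net 53, ≥ 49, so (f) meets the standard; on (g) the weight is 46, < 49, so (g) does not meet the standard.
  Stage II.2 not carried; the authority fails its burden.
So the applicant prevails on this issue.
— Issue III —
At Stage III.1 the applicant must meet the balance of probabilities (weight is at least 50): on (h) the weight is 50, which does reach 50, so (h) meets the standard; on (i) the weight is 72 less the opposing 22 gives net 50, which does reach 50, so (i) meets the standard.
  Stage III.1 carried; the burden remains with the applicant.
At Stage III.2 the applicant must meet a production showing (weight exceeds 22): on (j) the weight is 21, which does not exceed 22, so (j) does not meet the standard; on (k) the weight is 19, which does not exceed 22, so (k) does not meet the standard.
  Not every element is met, so the applicant fails to carry Stage III.2.
The authority prevails on this issue.
Per-issue: Issue I → applicant; Issue II → applicant; Issue III → authority. The applicant must prevail on at least one issue; overall, the applicant prevails.

applicant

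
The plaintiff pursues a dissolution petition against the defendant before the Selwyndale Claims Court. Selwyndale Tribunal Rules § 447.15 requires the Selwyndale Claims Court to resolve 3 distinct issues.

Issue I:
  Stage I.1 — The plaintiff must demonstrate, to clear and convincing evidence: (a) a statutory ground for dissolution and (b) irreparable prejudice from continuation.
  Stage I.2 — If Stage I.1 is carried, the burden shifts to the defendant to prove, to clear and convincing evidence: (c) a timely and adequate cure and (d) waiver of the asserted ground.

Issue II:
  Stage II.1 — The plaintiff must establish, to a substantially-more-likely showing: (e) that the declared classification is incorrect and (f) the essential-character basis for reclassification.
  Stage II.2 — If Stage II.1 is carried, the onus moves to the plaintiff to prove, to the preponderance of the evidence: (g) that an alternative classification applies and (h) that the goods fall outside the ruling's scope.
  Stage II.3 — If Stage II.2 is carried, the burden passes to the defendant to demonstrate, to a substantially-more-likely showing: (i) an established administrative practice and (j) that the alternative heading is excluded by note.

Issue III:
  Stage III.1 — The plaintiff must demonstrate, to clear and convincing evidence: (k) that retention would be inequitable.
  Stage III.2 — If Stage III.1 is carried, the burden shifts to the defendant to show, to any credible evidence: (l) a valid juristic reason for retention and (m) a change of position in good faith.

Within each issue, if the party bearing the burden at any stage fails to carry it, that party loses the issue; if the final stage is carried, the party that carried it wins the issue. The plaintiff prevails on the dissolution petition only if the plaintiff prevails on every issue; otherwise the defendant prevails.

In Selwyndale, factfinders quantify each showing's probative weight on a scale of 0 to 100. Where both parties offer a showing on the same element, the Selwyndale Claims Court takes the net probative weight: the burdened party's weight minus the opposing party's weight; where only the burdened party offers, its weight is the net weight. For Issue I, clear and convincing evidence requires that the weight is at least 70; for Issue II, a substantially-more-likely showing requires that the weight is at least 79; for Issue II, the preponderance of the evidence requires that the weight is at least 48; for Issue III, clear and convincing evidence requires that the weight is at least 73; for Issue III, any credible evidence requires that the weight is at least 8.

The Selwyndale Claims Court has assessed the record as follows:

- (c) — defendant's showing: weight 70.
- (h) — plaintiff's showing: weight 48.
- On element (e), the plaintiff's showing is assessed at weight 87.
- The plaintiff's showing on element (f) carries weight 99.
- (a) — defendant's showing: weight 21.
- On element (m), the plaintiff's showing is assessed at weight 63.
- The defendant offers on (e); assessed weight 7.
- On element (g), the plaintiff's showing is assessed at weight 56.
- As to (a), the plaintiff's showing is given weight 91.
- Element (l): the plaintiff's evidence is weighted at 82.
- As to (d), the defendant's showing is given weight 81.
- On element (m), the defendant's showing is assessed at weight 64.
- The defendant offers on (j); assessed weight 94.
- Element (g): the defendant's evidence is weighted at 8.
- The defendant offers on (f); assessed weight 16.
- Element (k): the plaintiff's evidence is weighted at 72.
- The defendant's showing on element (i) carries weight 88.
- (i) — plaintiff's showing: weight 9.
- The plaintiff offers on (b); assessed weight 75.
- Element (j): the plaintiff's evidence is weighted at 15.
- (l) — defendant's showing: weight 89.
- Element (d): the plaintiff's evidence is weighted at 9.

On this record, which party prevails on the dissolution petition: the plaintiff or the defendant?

— Issue I —
Stage I.1 (plaintiff, clear and convincing evidence, weight is at least 70): (a) net 91−21=70 ≥ 70 — meets; (b) 75 ≥ 70 — meets.
  Stage I.1 carried; the burden shifts to the defendant.
Stage I.2 (defendant, clear and convincing evidence, weight is at least 70): (c) 70 ≥ 70 — meets; (d) net 81−9=72 ≥ 70 — meets.
  The defendant carries the last stage.
Every stage carried; the defendant prevails on this issue.
— Issue II —
At Stage II.1 the plaintiff must meet a substantially-more-likely showing (weight is at least 79): on (e) the weight is 87 less the opposing 7 gives net 80, ≥ 79, so (e) meets the standard; on (f) the weight is 99 less the opposing 16 gives net 83, ≥ 79, so (f) meets the standard.
  Stage II.1 carried; the burden remains with the plaintiff.
At Stage II.2 the plaintiff must meet the preponderance of the evidence (weight is at least 48): on (g) the weight is 56 less the opposing 8 gives net 48, ≥ 48, so (g) meets the standard; on (h) the weight is 48, ≥ 48, so (h) meets the standard.
  All elements met. The burden passes to the defendant.
At Stage II.3 the defendant must meet a substantially-more-likely showing (weight is at least 79): on (i) the weight is 88 less the opposing 9 gives net 79, which does reach 79, so (i) meets the standard; on (j) the weight is 94 less the opposing 15 gives net 79, which does reach 79, so (j) meets the standard.
  The defendant carries the last stage.
With every stage satisfied, the defendant prevails on this issue.
— Issue III —
Stage III.1 (plaintiff, clear and convincing evidence, weight is at least 73): (k) 72 < 73 — fails.
  Stage III.1 not carried; the plaintiff fails its burden.
The defendant prevails on this issue.
Per-issue: Issue I → defendant; Issue II → defendant; Issue III → defendant. The plaintiff must prevail on every issue; overall, the defendant prevails.

defendant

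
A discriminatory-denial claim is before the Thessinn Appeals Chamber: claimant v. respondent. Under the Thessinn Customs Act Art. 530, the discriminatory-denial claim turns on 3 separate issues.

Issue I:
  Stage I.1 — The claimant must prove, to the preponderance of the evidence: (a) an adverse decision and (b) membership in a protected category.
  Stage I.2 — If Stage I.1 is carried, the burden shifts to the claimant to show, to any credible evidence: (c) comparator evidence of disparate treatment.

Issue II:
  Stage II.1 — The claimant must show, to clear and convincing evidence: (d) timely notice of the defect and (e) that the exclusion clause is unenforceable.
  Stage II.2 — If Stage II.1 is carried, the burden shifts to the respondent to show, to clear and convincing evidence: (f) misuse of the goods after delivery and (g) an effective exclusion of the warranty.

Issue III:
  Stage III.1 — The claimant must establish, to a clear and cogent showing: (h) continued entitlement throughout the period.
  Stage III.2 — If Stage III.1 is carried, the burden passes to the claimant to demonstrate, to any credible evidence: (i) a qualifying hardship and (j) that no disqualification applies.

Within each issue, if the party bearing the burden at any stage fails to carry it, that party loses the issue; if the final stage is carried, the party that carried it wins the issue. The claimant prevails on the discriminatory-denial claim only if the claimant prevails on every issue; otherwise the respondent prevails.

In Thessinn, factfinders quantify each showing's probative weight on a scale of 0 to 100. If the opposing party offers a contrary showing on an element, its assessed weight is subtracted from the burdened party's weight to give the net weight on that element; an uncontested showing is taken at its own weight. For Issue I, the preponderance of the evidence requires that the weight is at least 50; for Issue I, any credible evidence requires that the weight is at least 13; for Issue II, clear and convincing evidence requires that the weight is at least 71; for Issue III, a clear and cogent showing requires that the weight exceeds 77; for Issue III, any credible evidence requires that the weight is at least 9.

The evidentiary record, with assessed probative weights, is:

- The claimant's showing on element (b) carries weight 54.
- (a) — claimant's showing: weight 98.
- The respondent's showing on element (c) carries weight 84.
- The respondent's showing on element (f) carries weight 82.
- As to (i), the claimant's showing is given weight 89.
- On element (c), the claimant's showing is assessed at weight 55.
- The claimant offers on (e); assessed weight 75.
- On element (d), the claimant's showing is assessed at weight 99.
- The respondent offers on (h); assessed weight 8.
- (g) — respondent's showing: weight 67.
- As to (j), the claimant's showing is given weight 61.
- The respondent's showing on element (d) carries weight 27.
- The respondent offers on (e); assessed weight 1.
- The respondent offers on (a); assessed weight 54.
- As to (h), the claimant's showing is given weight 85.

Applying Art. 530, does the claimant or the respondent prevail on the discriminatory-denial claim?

— Issue I —
At Stage I.1 the claimant must meet the preponderance of the evidence (weight is at least 50): on (a) the weight is 98 less the opposing 54 gives net 44, < 50, so (a) does not meet the standard; on (b) the weight is 54, which does reach 50, so (b) meets the standard.
  Stage I.1 not carried; the claimant fails its burden.
The analysis ends at Stage I.1; the respondent prevails on this issue.
— Issue II —
At Stage II.1 the claimant must meet clear and convincing evidence (weight is at least 71): on (d) the weight is 99 less the opposing 27 gives net 72, which does reach 71, so (d) meets the standard; on (e) the weight is 75 less the opposing 1 gives net 74, ≥ 71, so (e) meets the standard.
  Stage II.1 is satisfied; the onus moves to the respondent.
At Stage II.2 the respondent must meet clear and convincing evidence (weight is at least 71): on (f) the weight is 82, ≥ 71, so (f) meets the standard; on (g) the weight is 67, which does not reach 71, so (g) does not meet the standard.
  Stage II.2 not carried; the respondent fails its burden.
The analysis ends at Stage II.2; the claimant prevails on this issue.
— Issue III —
At Stage III.1 the claimant must meet a clear and cogent showing (weight exceeds 77): on (h) the weight is 85 less the opposing 8 gives net 77, ≤ 77, so (h) does not meet the standard.
  Not every element is met, so the claimant fails to carry Stage III.1.
The respondent prevails on this issue.
Per-issue: Issue I → respondent; Issue II → claimant; Issue III → respondent. The claimant must prevail on every issue; overall, the respondent prevails.

respondent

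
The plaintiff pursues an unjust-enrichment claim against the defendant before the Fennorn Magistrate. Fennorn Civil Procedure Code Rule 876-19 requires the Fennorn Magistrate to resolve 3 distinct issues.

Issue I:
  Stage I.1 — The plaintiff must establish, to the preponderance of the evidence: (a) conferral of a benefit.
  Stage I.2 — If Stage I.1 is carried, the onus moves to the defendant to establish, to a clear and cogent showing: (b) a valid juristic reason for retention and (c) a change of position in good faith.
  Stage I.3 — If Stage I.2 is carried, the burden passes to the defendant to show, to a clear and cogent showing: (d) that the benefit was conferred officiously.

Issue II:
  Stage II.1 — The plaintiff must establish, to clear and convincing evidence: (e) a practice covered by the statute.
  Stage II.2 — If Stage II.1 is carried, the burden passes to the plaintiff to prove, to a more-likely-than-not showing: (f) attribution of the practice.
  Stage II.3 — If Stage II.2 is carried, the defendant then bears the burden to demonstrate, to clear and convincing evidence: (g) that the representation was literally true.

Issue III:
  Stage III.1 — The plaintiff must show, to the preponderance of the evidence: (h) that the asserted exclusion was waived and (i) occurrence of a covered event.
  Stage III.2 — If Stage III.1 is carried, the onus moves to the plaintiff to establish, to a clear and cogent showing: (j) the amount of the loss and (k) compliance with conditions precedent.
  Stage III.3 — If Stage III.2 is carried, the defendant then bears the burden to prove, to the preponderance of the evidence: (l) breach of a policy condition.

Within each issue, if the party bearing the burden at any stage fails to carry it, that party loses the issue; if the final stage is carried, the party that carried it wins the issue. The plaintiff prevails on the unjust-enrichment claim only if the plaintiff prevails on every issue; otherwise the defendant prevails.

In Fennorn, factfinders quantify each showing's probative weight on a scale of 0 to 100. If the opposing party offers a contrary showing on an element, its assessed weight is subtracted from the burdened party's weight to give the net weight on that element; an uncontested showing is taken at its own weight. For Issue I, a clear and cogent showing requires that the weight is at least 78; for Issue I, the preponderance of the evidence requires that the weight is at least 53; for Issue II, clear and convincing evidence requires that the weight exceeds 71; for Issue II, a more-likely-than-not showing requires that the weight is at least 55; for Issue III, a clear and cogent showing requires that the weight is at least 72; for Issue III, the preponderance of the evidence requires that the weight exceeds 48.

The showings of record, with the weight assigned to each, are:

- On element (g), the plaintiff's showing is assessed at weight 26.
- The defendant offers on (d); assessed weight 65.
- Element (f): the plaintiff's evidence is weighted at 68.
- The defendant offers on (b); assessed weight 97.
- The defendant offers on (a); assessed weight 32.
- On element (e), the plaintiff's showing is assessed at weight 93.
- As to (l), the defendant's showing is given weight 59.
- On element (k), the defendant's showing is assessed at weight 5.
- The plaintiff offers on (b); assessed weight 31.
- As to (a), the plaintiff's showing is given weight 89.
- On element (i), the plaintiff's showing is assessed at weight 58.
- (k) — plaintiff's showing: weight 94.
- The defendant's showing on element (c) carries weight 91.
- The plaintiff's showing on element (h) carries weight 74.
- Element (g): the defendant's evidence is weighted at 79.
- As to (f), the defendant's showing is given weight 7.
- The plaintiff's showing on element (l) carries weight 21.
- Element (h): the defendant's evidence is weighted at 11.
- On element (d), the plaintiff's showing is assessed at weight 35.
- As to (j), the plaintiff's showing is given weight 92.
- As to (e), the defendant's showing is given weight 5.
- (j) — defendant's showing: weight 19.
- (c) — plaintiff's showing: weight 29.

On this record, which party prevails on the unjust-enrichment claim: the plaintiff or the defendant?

plaintiff

— Issue I —
Stage I.1 — burden on plaintiff; standard: the preponderance of the evidence (weight is at least 53).
    (a): 89 − 32 = 57 ≥ 53 [met]
  Stage I.1 is satisfied; the onus moves to the defendant.
Stage I.2 — burden on defendant; standard: a clear and cogent showing (weight is at least 78).
    (b): 97 − 31 = 66 < 78 [not met]
    (c): 91 − 29 = 62 < 78 [not met]
  The defendant does not carry Stage I.2.
The plaintiff prevails on this issue.
— Issue II —
Stage II.1 (plaintiff, clear and convincing evidence, weight exceeds 71): (e) net 93−5=88 > 71 — meets.
  Stage II.1 carried; the burden remains with the plaintiff.
Stage II.2 (plaintiff, a more-likely-than-not showing, weight is at least 55): (f) net 68−7=61 ≥ 55 — meets.
  The plaintiff carries Stage II.2; the defendant now bears the burden.
Stage II.3 (defendant, clear and convincing evidence, weight exceeds 71): (g) net 79−26=53 ≤ 71 — fails.
  The defendant does not carry Stage II.3.
The plaintiff prevails on this issue.
— Issue III —
Stage III.1 (plaintiff, the preponderance of the evidence, weight exceeds 48): (h) net 74−11=63 > 48 — meets; (i) 58 > 48 — meets.
  Stage III.1 is satisfied; the plaintiff continues to bear the burden.
Stage III.2 (plaintiff, a clear and cogent showing, weight is at least 72): (j) net 92−19=73 ≥ 72 — meets; (k) net 94−5=89 ≥ 72 — meets.
  The plaintiff carries Stage III.2; the defendant now bears the burden.
Stage III.3 (defendant, the preponderance of the evidence, weight exceeds 48): (l) net 59−21=38 ≤ 48 — fails.
  Not every element is met, so the defendant fails to carry Stage III.3.
The plaintiff prevails on this issue.
Per-issue: Issue I → plaintiff; Issue II → plaintiff; Issue III → plaintiff. The plaintiff must prevail on every issue; overall, the plaintiff prevails.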